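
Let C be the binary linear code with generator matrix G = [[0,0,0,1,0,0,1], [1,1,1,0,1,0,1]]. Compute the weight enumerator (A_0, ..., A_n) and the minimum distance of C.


Weight distribution: A_0 = 1, A_2 = 1, A_5 = 2. Minimum distance d = 2.

Enumerate all 2^2 = 4 messages m ∈ F_2^2.
For each, compute codeword c = mG in F_2^7, then tally its weight.
  m = 00 → c = 0000000, weight = 0.
  m = 10 → c = 0001001, weight = 2.
  m = 01 → c = 1110101, weight = 5.
  m = 11 → c = 1111100, weight = 5.
Tally weights:
  weight 0: 1 codewords.
  weight 2: 1 codewords.
  weight 5: 2 codewords.
Minimum distance d = smallest w > 0 with A_w > 0 = 2.
Sanity: Σ A_w = 4 = 2^2 = 4 ✓.


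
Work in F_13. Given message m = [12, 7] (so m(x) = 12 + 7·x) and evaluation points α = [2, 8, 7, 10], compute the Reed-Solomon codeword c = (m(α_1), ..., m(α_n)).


c = [0, 3, 9, 4]

Message polynomial: m(x) = 12 + 7·x (mod 13).
For each evaluation point α_i, compute m(α_i) mod 13:
  α_1 = 2: Horner steps 7 → 0, so m(2) = 0.
  α_2 = 8: Horner steps 7 → 3, so m(8) = 3.
  α_3 = 7: Horner steps 7 → 9, so m(7) = 9.
  α_4 = 10: Horner steps 7 → 4, so m(10) = 4.
Codeword c = [0, 3, 9, 4] ∈ F_13^4.


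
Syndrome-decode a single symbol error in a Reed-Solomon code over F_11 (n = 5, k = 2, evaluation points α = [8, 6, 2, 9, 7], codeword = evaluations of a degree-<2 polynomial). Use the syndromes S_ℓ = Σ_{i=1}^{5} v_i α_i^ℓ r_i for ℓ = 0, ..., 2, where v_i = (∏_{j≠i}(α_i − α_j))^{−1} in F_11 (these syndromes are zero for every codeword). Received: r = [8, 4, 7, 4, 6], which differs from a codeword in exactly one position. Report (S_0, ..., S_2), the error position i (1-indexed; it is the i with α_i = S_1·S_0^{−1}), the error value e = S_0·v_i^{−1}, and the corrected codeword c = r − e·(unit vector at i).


S = (3, 5, 1), error at position 4, error magnitude e = 5, c = [8, 4, 7, 10, 6].

Step 1: column multipliers v_i = (∏_{j≠i}(α_i − α_j))^{−1} mod 11.
  i = 1 (α = 8): (8−6)(8−2)(8−9)(8−7) = 2·6·(−1)·1 = −12 ≡ 10, so v_1 = 10^{−1} = 10 (mod 11).
  i = 2 (α = 6): (6−8)(6−2)(6−9)(6−7) = (−2)·4·(−3)·(−1) = −24 ≡ 9, so v_2 = 9^{−1} = 5 (mod 11).
  i = 3 (α = 2): (2−8)(2−6)(2−9)(2−7) = (−6)·(−4)·(−7)·(−5) = 840 ≡ 4, so v_3 = 4^{−1} = 3 (mod 11).
  i = 4 (α = 9): (9−8)(9−6)(9−2)(9−7) = 1·3·7·2 = 42 ≡ 9, so v_4 = 9^{−1} = 5 (mod 11).
  i = 5 (α = 7): (7−8)(7−6)(7−2)(7−9) = (−1)·1·5·(−2) = 10 ≡ 10, so v_5 = 10^{−1} = 10 (mod 11).
  v = [10, 5, 3, 5, 10].
Step 2: syndromes of r = [8, 4, 7, 4, 6] (all sums mod 11).
  S_0 = Σ v_i r_i = 10·8 + 5·4 + 3·7 + 5·4 + 10·6 = 201 ≡ 3.
  S_1 = Σ v_i α_i r_i = 10·8·8 + 5·6·4 + 3·2·7 + 5·9·4 + 10·7·6 = 1402 ≡ 5.
  α_i^2 mod 11 = [9, 3, 4, 4, 5].
  S_2 = Σ v_i α_i^2 r_i = 10·9·8 + 5·3·4 + 3·4·7 + 5·4·4 + 10·5·6 = 1244 ≡ 1.
  S = (3, 5, 1) ≠ 0, so r is not a codeword (an error is present).
Step 3: locate the error. For a single error e at position i, S_ℓ = v_i·e·α_i^ℓ, so α_err = S_1/S_0.
  S_0^{−1} = 3^{−1} = 4 (mod 11), so α_err = 5·4 = 20 ≡ 9 = α_4. Error position i = 4.
  Consistency check: S_2/S_1 = 1·9 = 9 ≡ 9 = α_err ✓ (single-error assumption holds).
Step 4: error magnitude e = S_0/v_4 = S_0·∏_{j≠4}(α_4 − α_j) = 3·9 = 27 ≡ 5 (mod 11).
Step 5: correct position 4: c_4 = r_4 − e = 4 − 5 ≡ 10 (mod 11). Hence c = [8, 4, 7, 10, 6].
  Check: interpolating c through the α_i gives m(x) = 3 + 2·x (degree < 2) with m(α_i) = c_i for every i, so c is indeed a codeword.


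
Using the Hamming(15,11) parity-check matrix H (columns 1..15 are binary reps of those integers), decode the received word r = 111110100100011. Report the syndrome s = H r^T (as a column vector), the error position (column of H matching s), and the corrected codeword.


s = (1, 1, 0, 1)^T, error position = 13, corrected codeword c = 111110100100111

Compute s = H r^T mod 2 one row at a time:
  s_1 = 0 + 0 + 1 + 0 + 0 + 0 + 1 + 1 = 3 ≡ 1 (mod 2).
  s_2 = 1 + 1 + 0 + 1 + 0 + 0 + 1 + 1 = 5 ≡ 1 (mod 2).
  s_3 = 1 + 1 + 0 + 1 + 1 + 0 + 1 + 1 = 6 ≡ 0 (mod 2).
  s_4 = 1 + 1 + 1 + 1 + 0 + 0 + 0 + 1 = 5 ≡ 1 (mod 2).
s = (1, 1, 0, 1)^T — this equals column 13 of H (binary 1101), so error is at position 13.
Correct: flip bit 13 of r = 111110100100011 to get c = 111110100100111.


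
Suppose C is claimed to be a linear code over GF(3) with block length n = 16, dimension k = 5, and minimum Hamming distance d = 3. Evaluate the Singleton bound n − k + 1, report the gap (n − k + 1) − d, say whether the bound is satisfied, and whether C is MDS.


Singleton RHS = n − k + 1 = 12, slack = 9, bound satisfied, not MDS.

Singleton bound: d ≤ n − k + 1.
Here n = 16, k = 5, so n − k + 1 = 12.
Given d = 3, check d ≤ 12: YES.
Slack = (n − k + 1) − d = 9.
The code is NOT MDS (slack = 9 > 0).
Description: the claimed parameters are [16, 5, 3]_3; such a code would be non-MDS.


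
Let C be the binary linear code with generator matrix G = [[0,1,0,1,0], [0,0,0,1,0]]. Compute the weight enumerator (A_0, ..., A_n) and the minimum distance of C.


Weight distribution: A_0 = 1, A_1 = 2, A_2 = 1. Minimum distance d = 1.

Enumerate all 2^2 = 4 messages m ∈ F_2^2.
For each, compute codeword c = mG in F_2^5, then tally its weight.
  m = 00 → c = 00000, weight = 0.
  m = 10 → c = 01010, weight = 2.
  m = 01 → c = 00010, weight = 1.
  m = 11 → c = 01000, weight = 1.
Tally weights:
  weight 0: 1 codewords.
  weight 1: 2 codewords.
  weight 2: 1 codewords.
Minimum distance d = smallest w > 0 with A_w > 0 = 1.
Sanity: Σ A_w = 4 = 2^2 = 4 ✓.


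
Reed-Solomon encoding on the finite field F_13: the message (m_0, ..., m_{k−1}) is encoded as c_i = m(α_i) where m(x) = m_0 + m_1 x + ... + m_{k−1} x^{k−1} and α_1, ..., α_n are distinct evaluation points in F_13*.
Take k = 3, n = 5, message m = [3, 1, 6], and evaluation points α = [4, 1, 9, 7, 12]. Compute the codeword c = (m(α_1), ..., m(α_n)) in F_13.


c = [12, 10, 4, 5, 8]

Message polynomial: m(x) = 3 + 1·x + 6·x^2 (mod 13).
For each evaluation point α_i, compute m(α_i) mod 13:
  α_1 = 4: Horner steps 6 → 12 → 12, so m(4) = 12.
  α_2 = 1: Horner steps 6 → 7 → 10, so m(1) = 10.
  α_3 = 9: Horner steps 6 → 3 → 4, so m(9) = 4.
  α_4 = 7: Horner steps 6 → 4 → 5, so m(7) = 5.
  α_5 = 12: Horner steps 6 → 8 → 8, so m(12) = 8.
Codeword c = [12, 10, 4, 5, 8] ∈ F_13^5.


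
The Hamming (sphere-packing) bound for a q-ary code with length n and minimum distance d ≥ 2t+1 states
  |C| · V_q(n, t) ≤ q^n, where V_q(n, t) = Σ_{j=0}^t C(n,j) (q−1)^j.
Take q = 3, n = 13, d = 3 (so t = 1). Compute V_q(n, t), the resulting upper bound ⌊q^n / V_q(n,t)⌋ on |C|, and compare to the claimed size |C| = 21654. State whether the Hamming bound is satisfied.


V_q(n, t) = 27, q^n = 1594323, Hamming bound = 59049, |C| = 21654 ≤ bound (satisfied).

Step 1: Compute V_q(n, t) = Σ_{j=0}^1 C(n, j) (q−1)^j.
  j = 0: C(13,0)·(2)^0 = 1·1 = 1.
  j = 1: C(13,1)·(2)^1 = 13·2 = 26.
  V_q(n, t) = 1 + 26 = 27.
Step 2: q^n = 3^13 = 1594323.
Step 3: Hamming bound ⌊q^n / V_q(n,t)⌋ = ⌊1594323/27⌋ = 59049.
Step 4: Compare |C| = 21654 to 59049: satisfied.
The claimed |C| lies below the Hamming bound.


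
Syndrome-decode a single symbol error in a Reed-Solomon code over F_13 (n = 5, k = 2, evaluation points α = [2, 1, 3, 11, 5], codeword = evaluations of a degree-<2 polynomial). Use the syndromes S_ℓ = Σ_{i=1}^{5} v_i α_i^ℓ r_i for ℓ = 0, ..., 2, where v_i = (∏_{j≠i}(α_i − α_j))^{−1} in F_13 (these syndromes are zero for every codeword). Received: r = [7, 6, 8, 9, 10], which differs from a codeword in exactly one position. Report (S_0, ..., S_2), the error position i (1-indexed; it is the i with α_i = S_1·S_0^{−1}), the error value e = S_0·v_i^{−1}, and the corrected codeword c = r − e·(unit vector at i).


S = (8, 10, 6), error at position 4, error magnitude e = 6, c = [7, 6, 8, 3, 10].

Step 1: column multipliers v_i = (∏_{j≠i}(α_i − α_j))^{−1} mod 13.
  i = 1 (α = 2): (2−1)(2−3)(2−11)(2−5) = 1·(−1)·(−9)·(−3) = −27 ≡ 12, so v_1 = 12^{−1} = 12 (mod 13).
  i = 2 (α = 1): (1−2)(1−3)(1−11)(1−5) = (−1)·(−2)·(−10)·(−4) = 80 ≡ 2, so v_2 = 2^{−1} = 7 (mod 13).
  i = 3 (α = 3): (3−2)(3−1)(3−11)(3−5) = 1·2·(−8)·(−2) = 32 ≡ 6, so v_3 = 6^{−1} = 11 (mod 13).
  i = 4 (α = 11): (11−2)(11−1)(11−3)(11−5) = 9·10·8·6 = 4320 ≡ 4, so v_4 = 4^{−1} = 10 (mod 13).
  i = 5 (α = 5): (5−2)(5−1)(5−3)(5−11) = 3·4·2·(−6) = −144 ≡ 12, so v_5 = 12^{−1} = 12 (mod 13).
  v = [12, 7, 11, 10, 12].
Step 2: syndromes of r = [7, 6, 8, 9, 10] (all sums mod 13).
  S_0 = Σ v_i r_i = 12·7 + 7·6 + 11·8 + 10·9 + 12·10 = 424 ≡ 8.
  S_1 = Σ v_i α_i r_i = 12·2·7 + 7·1·6 + 11·3·8 + 10·11·9 + 12·5·10 = 2064 ≡ 10.
  α_i^2 mod 13 = [4, 1, 9, 4, 12].
  S_2 = Σ v_i α_i^2 r_i = 12·4·7 + 7·1·6 + 11·9·8 + 10·4·9 + 12·12·10 = 2970 ≡ 6.
  S = (8, 10, 6) ≠ 0, so r is not a codeword (an error is present).
Step 3: locate the error. For a single error e at position i, S_ℓ = v_i·e·α_i^ℓ, so α_err = S_1/S_0.
  S_0^{−1} = 8^{−1} = 5 (mod 13), so α_err = 10·5 = 50 ≡ 11 = α_4. Error position i = 4.
  Consistency check: S_2/S_1 = 6·4 = 24 ≡ 11 = α_err ✓ (single-error assumption holds).
Step 4: error magnitude e = S_0/v_4 = S_0·∏_{j≠4}(α_4 − α_j) = 8·4 = 32 ≡ 6 (mod 13).
Step 5: correct position 4: c_4 = r_4 − e = 9 − 6 ≡ 3 (mod 13). Hence c = [7, 6, 8, 3, 10].
  Check: interpolating c through the α_i gives m(x) = 5 + 1·x (degree < 2) with m(α_i) = c_i for every i, so c is indeed a codeword.


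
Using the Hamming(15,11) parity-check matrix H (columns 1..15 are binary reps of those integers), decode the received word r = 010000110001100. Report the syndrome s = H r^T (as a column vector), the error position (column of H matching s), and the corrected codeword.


s = (1, 1, 0, 0)^T, error position = 12, corrected codeword c = 010000110000100

Compute s = H r^T mod 2 one row at a time:
  s_1 = 1 + 0 + 0 + 0 + 1 + 1 + 0 + 0 = 3 ≡ 1 (mod 2).
  s_2 = 0 + 0 + 0 + 1 + 1 + 1 + 0 + 0 = 3 ≡ 1 (mod 2).
  s_3 = 1 + 0 + 0 + 1 + 0 + 0 + 0 + 0 = 2 ≡ 0 (mod 2).
  s_4 = 0 + 0 + 0 + 1 + 0 + 0 + 1 + 0 = 2 ≡ 0 (mod 2).
s = (1, 1, 0, 0)^T — this equals column 12 of H (binary 1100), so error is at position 12.
Correct: flip bit 12 of r = 010000110001100 to get c = 010000110000100.


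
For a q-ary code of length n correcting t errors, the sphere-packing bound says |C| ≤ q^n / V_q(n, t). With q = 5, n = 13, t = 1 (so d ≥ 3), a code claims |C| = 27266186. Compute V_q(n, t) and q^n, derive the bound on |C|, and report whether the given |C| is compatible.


V_q(n, t) = 53, q^n = 1220703125, Hamming bound = 23032134, |C| = 27266186 > bound (violated).

Step 1: Compute V_q(n, t) = Σ_{j=0}^1 C(n, j) (q−1)^j.
  j = 0: C(13,0)·(4)^0 = 1·1 = 1.
  j = 1: C(13,1)·(4)^1 = 13·4 = 52.
  V_q(n, t) = 1 + 52 = 53.
Step 2: q^n = 5^13 = 1220703125.
Step 3: Hamming bound ⌊q^n / V_q(n,t)⌋ = ⌊1220703125/53⌋ = 23032134.
Step 4: Compare |C| = 27266186 to 23032134: violated.
The claimed |C| lies above the Hamming bound, so no 5-ary code of length 13 with d ≥ 3 can have 27266186 codewords.


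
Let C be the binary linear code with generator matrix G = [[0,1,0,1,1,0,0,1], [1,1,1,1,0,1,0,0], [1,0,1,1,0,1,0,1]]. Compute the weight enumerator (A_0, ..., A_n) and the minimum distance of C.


Weight distribution: A_0 = 1, A_2 = 2, A_4 = 1, A_5 = 4. Minimum distance d = 2.

Enumerate all 2^3 = 8 messages m ∈ F_2^3.
For each, compute codeword c = mG in F_2^8, then tally its weight.
  m = 000 → c = 00000000, weight = 0.
  m = 100 → c = 01011001, weight = 4.
  m = 010 → c = 11110100, weight = 5.
  m = 110 → c = 10101101, weight = 5.
  m = 001 → c = 10110101, weight = 5.
  m = 101 → c = 11101100, weight = 5.
  m = 011 → c = 01000001, weight = 2.
  m = 111 → c = 00011000, weight = 2.
Tally weights:
  weight 0: 1 codewords.
  weight 2: 2 codewords.
  weight 4: 1 codewords.
  weight 5: 4 codewords.
Minimum distance d = smallest w > 0 with A_w > 0 = 2.
Sanity: Σ A_w = 8 = 2^3 = 8 ✓.


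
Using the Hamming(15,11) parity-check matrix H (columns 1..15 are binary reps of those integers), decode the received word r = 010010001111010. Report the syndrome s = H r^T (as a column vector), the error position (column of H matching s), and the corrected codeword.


s = (1, 1, 0, 1)^T, error position = 13, corrected codeword c = 010010001111110

Compute s = H r^T mod 2 one row at a time:
  s_1 = 0 + 1 + 1 + 1 + 1 + 0 + 1 + 0 = 5 ≡ 1 (mod 2).
  s_2 = 0 + 1 + 0 + 0 + 1 + 0 + 1 + 0 = 3 ≡ 1 (mod 2).
  s_3 = 1 + 0 + 0 + 0 + 1 + 1 + 1 + 0 = 4 ≡ 0 (mod 2).
  s_4 = 0 + 0 + 1 + 0 + 1 + 1 + 0 + 0 = 3 ≡ 1 (mod 2).
s = (1, 1, 0, 1)^T — this equals column 13 of H (binary 1101), so error is at position 13.
Correct: flip bit 13 of r = 010010001111010 to get c = 010010001111110.


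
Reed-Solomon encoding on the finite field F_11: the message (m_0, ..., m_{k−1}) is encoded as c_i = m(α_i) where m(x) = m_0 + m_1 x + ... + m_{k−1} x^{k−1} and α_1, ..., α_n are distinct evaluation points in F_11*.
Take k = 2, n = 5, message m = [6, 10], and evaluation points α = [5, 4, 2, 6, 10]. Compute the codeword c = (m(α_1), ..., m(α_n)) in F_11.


c = [1, 2, 4, 0, 7]

Message polynomial: m(x) = 6 + 10·x (mod 11).
For each evaluation point α_i, compute m(α_i) mod 11:
  α_1 = 5: Horner steps 10 → 1, so m(5) = 1.
  α_2 = 4: Horner steps 10 → 2, so m(4) = 2.
  α_3 = 2: Horner steps 10 → 4, so m(2) = 4.
  α_4 = 6: Horner steps 10 → 0, so m(6) = 0.
  α_5 = 10: Horner steps 10 → 7, so m(10) = 7.
Codeword c = [1, 2, 4, 0, 7] ∈ F_11^5.


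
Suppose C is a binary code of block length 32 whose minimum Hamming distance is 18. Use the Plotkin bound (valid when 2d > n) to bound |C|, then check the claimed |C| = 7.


Plotkin bound M ≤ 8; given |C| = 7 ≤ bound (satisfied).

Check applicability: 2d = 36, n = 32.
2d − n = 4 > 0, so Plotkin applies.
Compute d/(2d−n) = 18/4 ≈ 4.5000.
⌊d/(2d−n)⌋ = 4.
Plotkin bound: M ≤ 2·4 = 8.
Given |C| = 7, check: satisfied.
This |C| is below the Plotkin bound.


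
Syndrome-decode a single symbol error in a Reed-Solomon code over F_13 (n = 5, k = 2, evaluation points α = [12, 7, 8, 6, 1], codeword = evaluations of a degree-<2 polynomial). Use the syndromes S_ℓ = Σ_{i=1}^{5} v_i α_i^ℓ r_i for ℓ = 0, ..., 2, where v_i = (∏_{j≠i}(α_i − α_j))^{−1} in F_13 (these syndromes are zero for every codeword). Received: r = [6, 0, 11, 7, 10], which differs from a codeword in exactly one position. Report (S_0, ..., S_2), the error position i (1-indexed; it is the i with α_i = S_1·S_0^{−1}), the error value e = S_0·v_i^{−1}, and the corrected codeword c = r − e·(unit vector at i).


S = (1, 7, 10), error at position 2, error magnitude e = 4, c = [6, 9, 11, 7, 10].

Step 1: column multipliers v_i = (∏_{j≠i}(α_i − α_j))^{−1} mod 13.
  i = 1 (α = 12): (12−7)(12−8)(12−6)(12−1) = 5·4·6·11 = 1320 ≡ 7, so v_1 = 7^{−1} = 2 (mod 13).
  i = 2 (α = 7): (7−12)(7−8)(7−6)(7−1) = (−5)·(−1)·1·6 = 30 ≡ 4, so v_2 = 4^{−1} = 10 (mod 13).
  i = 3 (α = 8): (8−12)(8−7)(8−6)(8−1) = (−4)·1·2·7 = −56 ≡ 9, so v_3 = 9^{−1} = 3 (mod 13).
  i = 4 (α = 6): (6−12)(6−7)(6−8)(6−1) = (−6)·(−1)·(−2)·5 = −60 ≡ 5, so v_4 = 5^{−1} = 8 (mod 13).
  i = 5 (α = 1): (1−12)(1−7)(1−8)(1−6) = (−11)·(−6)·(−7)·(−5) = 2310 ≡ 9, so v_5 = 9^{−1} = 3 (mod 13).
  v = [2, 10, 3, 8, 3].
Step 2: syndromes of r = [6, 0, 11, 7, 10] (all sums mod 13).
  S_0 = Σ v_i r_i = 2·6 + 10·0 + 3·11 + 8·7 + 3·10 = 131 ≡ 1.
  S_1 = Σ v_i α_i r_i = 2·12·6 + 10·7·0 + 3·8·11 + 8·6·7 + 3·1·10 = 774 ≡ 7.
  α_i^2 mod 13 = [1, 10, 12, 10, 1].
  S_2 = Σ v_i α_i^2 r_i = 2·1·6 + 10·10·0 + 3·12·11 + 8·10·7 + 3·1·10 = 998 ≡ 10.
  S = (1, 7, 10) ≠ 0, so r is not a codeword (an error is present).
Step 3: locate the error. For a single error e at position i, S_ℓ = v_i·e·α_i^ℓ, so α_err = S_1/S_0.
  S_0^{−1} = 1^{−1} = 1 (mod 13), so α_err = 7·1 = 7 ≡ 7 = α_2. Error position i = 2.
  Consistency check: S_2/S_1 = 10·2 = 20 ≡ 7 = α_err ✓ (single-error assumption holds).
Step 4: error magnitude e = S_0/v_2 = S_0·∏_{j≠2}(α_2 − α_j) = 1·4 = 4 ≡ 4 (mod 13).
Step 5: correct position 2: c_2 = r_2 − e = 0 − 4 ≡ 9 (mod 13). Hence c = [6, 9, 11, 7, 10].
  Check: interpolating c through the α_i gives m(x) = 8 + 2·x (degree < 2) with m(α_i) = c_i for every i, so c is indeed a codeword.


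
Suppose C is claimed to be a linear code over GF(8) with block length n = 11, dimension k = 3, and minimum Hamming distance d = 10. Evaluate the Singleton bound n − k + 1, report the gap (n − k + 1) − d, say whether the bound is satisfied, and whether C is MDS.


Singleton RHS = n − k + 1 = 9, slack = -1, bound violated (no such code; not MDS).

Singleton bound: d ≤ n − k + 1.
Here n = 11, k = 3, so n − k + 1 = 9.
Given d = 10, check d ≤ 9: NO.
Slack = (n − k + 1) − d = -1.
The slack is negative: d = 10 exceeds n − k + 1 = 9 by 1, so the Singleton bound is violated and no linear [11, 3, 10]_8 code can exist. In particular it is not MDS (MDS requires d = n − k + 1 exactly).
Description: the claimed parameters are [11, 3, 10]_8; such a code would be impossible (violates the Singleton bound).


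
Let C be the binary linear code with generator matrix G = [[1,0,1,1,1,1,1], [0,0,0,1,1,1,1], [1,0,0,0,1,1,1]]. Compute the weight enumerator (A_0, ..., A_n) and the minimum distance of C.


Weight distribution: A_0 = 1, A_2 = 3, A_4 = 3, A_6 = 1. Minimum distance d = 2.

Enumerate all 2^3 = 8 messages m ∈ F_2^3.
For each, compute codeword c = mG in F_2^7, then tally its weight.
  m = 000 → c = 0000000, weight = 0.
  m = 100 → c = 1011111, weight = 6.
  m = 010 → c = 0001111, weight = 4.
  m = 110 → c = 1010000, weight = 2.
  m = 001 → c = 1000111, weight = 4.
  m = 101 → c = 0011000, weight = 2.
  m = 011 → c = 1001000, weight = 2.
  m = 111 → c = 0010111, weight = 4.
Tally weights:
  weight 0: 1 codewords.
  weight 2: 3 codewords.
  weight 4: 3 codewords.
  weight 6: 1 codewords.
Minimum distance d = smallest w > 0 with A_w > 0 = 2.
Sanity: Σ A_w = 8 = 2^3 = 8 ✓.


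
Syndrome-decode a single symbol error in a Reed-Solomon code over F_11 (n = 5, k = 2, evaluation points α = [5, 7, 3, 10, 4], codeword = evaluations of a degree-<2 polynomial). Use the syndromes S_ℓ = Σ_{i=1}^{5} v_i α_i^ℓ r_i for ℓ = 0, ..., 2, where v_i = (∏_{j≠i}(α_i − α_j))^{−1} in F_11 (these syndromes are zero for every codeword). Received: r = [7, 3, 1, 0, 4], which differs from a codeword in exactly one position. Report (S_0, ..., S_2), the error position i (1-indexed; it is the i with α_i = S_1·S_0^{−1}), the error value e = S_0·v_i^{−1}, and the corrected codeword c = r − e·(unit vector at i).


S = (9, 8, 1), error at position 2, error magnitude e = 1, c = [7, 2, 1, 0, 4].

Step 1: column multipliers v_i = (∏_{j≠i}(α_i − α_j))^{−1} mod 11.
  i = 1 (α = 5): (5−7)(5−3)(5−10)(5−4) = (−2)·2·(−5)·1 = 20 ≡ 9, so v_1 = 9^{−1} = 5 (mod 11).
  i = 2 (α = 7): (7−5)(7−3)(7−10)(7−4) = 2·4·(−3)·3 = −72 ≡ 5, so v_2 = 5^{−1} = 9 (mod 11).
  i = 3 (α = 3): (3−5)(3−7)(3−10)(3−4) = (−2)·(−4)·(−7)·(−1) = 56 ≡ 1, so v_3 = 1^{−1} = 1 (mod 11).
  i = 4 (α = 10): (10−5)(10−7)(10−3)(10−4) = 5·3·7·6 = 630 ≡ 3, so v_4 = 3^{−1} = 4 (mod 11).
  i = 5 (α = 4): (4−5)(4−7)(4−3)(4−10) = (−1)·(−3)·1·(−6) = −18 ≡ 4, so v_5 = 4^{−1} = 3 (mod 11).
  v = [5, 9, 1, 4, 3].
Step 2: syndromes of r = [7, 3, 1, 0, 4] (all sums mod 11).
  S_0 = Σ v_i r_i = 5·7 + 9·3 + 1·1 + 4·0 + 3·4 = 75 ≡ 9.
  S_1 = Σ v_i α_i r_i = 5·5·7 + 9·7·3 + 1·3·1 + 4·10·0 + 3·4·4 = 415 ≡ 8.
  α_i^2 mod 11 = [3, 5, 9, 1, 5].
  S_2 = Σ v_i α_i^2 r_i = 5·3·7 + 9·5·3 + 1·9·1 + 4·1·0 + 3·5·4 = 309 ≡ 1.
  S = (9, 8, 1) ≠ 0, so r is not a codeword (an error is present).
Step 3: locate the error. For a single error e at position i, S_ℓ = v_i·e·α_i^ℓ, so α_err = S_1/S_0.
  S_0^{−1} = 9^{−1} = 5 (mod 11), so α_err = 8·5 = 40 ≡ 7 = α_2. Error position i = 2.
  Consistency check: S_2/S_1 = 1·7 = 7 ≡ 7 = α_err ✓ (single-error assumption holds).
Step 4: error magnitude e = S_0/v_2 = S_0·∏_{j≠2}(α_2 − α_j) = 9·5 = 45 ≡ 1 (mod 11).
Step 5: correct position 2: c_2 = r_2 − e = 3 − 1 ≡ 2 (mod 11). Hence c = [7, 2, 1, 0, 4].
  Check: interpolating c through the α_i gives m(x) = 3 + 3·x (degree < 2) with m(α_i) = c_i for every i, so c is indeed a codeword.


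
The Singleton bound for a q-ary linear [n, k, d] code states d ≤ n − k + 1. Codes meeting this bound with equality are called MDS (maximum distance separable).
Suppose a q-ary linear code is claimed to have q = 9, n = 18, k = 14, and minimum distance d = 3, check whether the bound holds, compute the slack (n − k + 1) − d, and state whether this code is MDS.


Singleton RHS = n − k + 1 = 5, slack = 2, bound satisfied, not MDS.

Singleton bound: d ≤ n − k + 1.
Here n = 18, k = 14, so n − k + 1 = 5.
Given d = 3, check d ≤ 5: YES.
Slack = (n − k + 1) − d = 2.
The code is NOT MDS (slack = 2 > 0).
Description: the claimed parameters are [18, 14, 3]_9; such a code would be non-MDS.


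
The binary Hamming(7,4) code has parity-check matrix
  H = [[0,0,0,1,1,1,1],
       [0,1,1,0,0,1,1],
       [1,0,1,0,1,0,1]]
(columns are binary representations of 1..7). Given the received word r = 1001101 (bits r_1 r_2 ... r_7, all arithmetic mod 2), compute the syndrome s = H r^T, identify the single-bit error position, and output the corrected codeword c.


s = (1, 1, 1)^T, error position = 7, corrected codeword c = 1001100

Compute s = H r^T mod 2 one row at a time:
  s_1 = 1 + 1 + 0 + 1 = 3 ≡ 1 (mod 2).
  s_2 = 0 + 0 + 0 + 1 = 1 ≡ 1 (mod 2).
  s_3 = 1 + 0 + 1 + 1 = 3 ≡ 1 (mod 2).
s = (1, 1, 1)^T — this equals column 7 of H (binary 111), so error is at position 7.
Correct: flip bit 7 of r = 1001101 to get c = 1001100.


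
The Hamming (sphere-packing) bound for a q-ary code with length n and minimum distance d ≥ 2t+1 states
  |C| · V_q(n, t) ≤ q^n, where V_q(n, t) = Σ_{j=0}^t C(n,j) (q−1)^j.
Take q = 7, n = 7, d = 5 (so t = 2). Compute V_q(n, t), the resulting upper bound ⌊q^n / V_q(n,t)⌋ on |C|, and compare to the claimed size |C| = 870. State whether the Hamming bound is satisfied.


V_q(n, t) = 799, q^n = 823543, Hamming bound = 1030, |C| = 870 ≤ bound (satisfied).

Step 1: Compute V_q(n, t) = Σ_{j=0}^2 C(n, j) (q−1)^j.
  j = 0: C(7,0)·(6)^0 = 1·1 = 1.
  j = 1: C(7,1)·(6)^1 = 7·6 = 42.
  j = 2: C(7,2)·(6)^2 = 21·36 = 756.
  V_q(n, t) = 1 + 42 + 756 = 799.
Step 2: q^n = 7^7 = 823543.
Step 3: Hamming bound ⌊q^n / V_q(n,t)⌋ = ⌊823543/799⌋ = 1030.
Step 4: Compare |C| = 870 to 1030: satisfied.
The claimed |C| lies below the Hamming bound.


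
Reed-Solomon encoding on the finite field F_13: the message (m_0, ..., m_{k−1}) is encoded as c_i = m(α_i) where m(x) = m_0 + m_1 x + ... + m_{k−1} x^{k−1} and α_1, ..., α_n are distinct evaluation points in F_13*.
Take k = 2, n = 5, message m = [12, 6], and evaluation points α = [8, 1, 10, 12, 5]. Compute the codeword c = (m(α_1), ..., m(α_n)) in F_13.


c = [8, 5, 7, 6, 3]

Message polynomial: m(x) = 12 + 6·x (mod 13).
For each evaluation point α_i, compute m(α_i) mod 13:
  α_1 = 8: Horner steps 6 → 8, so m(8) = 8.
  α_2 = 1: Horner steps 6 → 5, so m(1) = 5.
  α_3 = 10: Horner steps 6 → 7, so m(10) = 7.
  α_4 = 12: Horner steps 6 → 6, so m(12) = 6.
  α_5 = 5: Horner steps 6 → 3, so m(5) = 3.
Codeword c = [8, 5, 7, 6, 3] ∈ F_13^5.


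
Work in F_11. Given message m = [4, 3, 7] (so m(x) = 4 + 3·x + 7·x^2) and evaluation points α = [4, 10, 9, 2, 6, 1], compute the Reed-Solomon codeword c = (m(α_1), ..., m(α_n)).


c = [7, 8, 4, 5, 10, 3]

Message polynomial: m(x) = 4 + 3·x + 7·x^2 (mod 11).
For each evaluation point α_i, compute m(α_i) mod 11:
  α_1 = 4: Horner steps 7 → 9 → 7, so m(4) = 7.
  α_2 = 10: Horner steps 7 → 7 → 8, so m(10) = 8.
  α_3 = 9: Horner steps 7 → 0 → 4, so m(9) = 4.
  α_4 = 2: Horner steps 7 → 6 → 5, so m(2) = 5.
  α_5 = 6: Horner steps 7 → 1 → 10, so m(6) = 10.
  α_6 = 1: Horner steps 7 → 10 → 3, so m(1) = 3.
Codeword c = [7, 8, 4, 5, 10, 3] ∈ F_11^6.


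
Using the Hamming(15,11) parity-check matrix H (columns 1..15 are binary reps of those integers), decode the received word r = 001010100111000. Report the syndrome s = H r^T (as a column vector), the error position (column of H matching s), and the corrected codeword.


s = (1, 1, 0, 0)^T, error position = 12, corrected codeword c = 001010100110000

Compute s = H r^T mod 2 one row at a time:
  s_1 = 0 + 0 + 1 + 1 + 1 + 0 + 0 + 0 = 3 ≡ 1 (mod 2).
  s_2 = 0 + 1 + 0 + 1 + 1 + 0 + 0 + 0 = 3 ≡ 1 (mod 2).
  s_3 = 0 + 1 + 0 + 1 + 1 + 1 + 0 + 0 = 4 ≡ 0 (mod 2).
  s_4 = 0 + 1 + 1 + 1 + 0 + 1 + 0 + 0 = 4 ≡ 0 (mod 2).
s = (1, 1, 0, 0)^T — this equals column 12 of H (binary 1100), so error is at position 12.
Correct: flip bit 12 of r = 001010100111000 to get c = 001010100110000.


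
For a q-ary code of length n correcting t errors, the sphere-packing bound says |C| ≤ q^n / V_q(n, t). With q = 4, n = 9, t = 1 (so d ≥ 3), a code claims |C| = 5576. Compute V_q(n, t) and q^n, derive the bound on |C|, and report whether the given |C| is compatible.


V_q(n, t) = 28, q^n = 262144, Hamming bound = 9362, |C| = 5576 ≤ bound (satisfied).

Step 1: Compute V_q(n, t) = Σ_{j=0}^1 C(n, j) (q−1)^j.
  j = 0: C(9,0)·(3)^0 = 1·1 = 1.
  j = 1: C(9,1)·(3)^1 = 9·3 = 27.
  V_q(n, t) = 1 + 27 = 28.
Step 2: q^n = 4^9 = 262144.
Step 3: Hamming bound ⌊q^n / V_q(n,t)⌋ = ⌊262144/28⌋ = 9362.
Step 4: Compare |C| = 5576 to 9362: satisfied.
The claimed |C| lies below the Hamming bound.


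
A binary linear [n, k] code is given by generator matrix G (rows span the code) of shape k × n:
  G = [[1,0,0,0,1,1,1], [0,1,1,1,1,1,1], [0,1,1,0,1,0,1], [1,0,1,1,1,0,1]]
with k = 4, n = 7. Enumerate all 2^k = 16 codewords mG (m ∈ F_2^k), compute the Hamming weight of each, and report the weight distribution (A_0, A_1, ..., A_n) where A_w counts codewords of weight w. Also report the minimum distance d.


Weight distribution: A_0 = 1, A_1 = 1, A_2 = 1, A_3 = 4, A_4 = 5, A_5 = 3, A_6 = 1. Minimum distance d = 1.

Enumerate all 2^4 = 16 messages m ∈ F_2^4.
For each, compute codeword c = mG in F_2^7, then tally its weight.
  m = 0000 → c = 0000000, weight = 0.
  m = 1000 → c = 1000111, weight = 4.
  m = 0100 → c = 0111111, weight = 6.
  m = 1100 → c = 1111000, weight = 4.
  m = 0010 → c = 0110101, weight = 4.
  m = 1010 → c = 1110010, weight = 4.
  m = 0110 → c = 0001010, weight = 2.
  m = 1110 → c = 1001101, weight = 4.
  m = 0001 → c = 1011101, weight = 5.
  m = 1001 → c = 0011010, weight = 3.
  m = 0101 → c = 1100010, weight = 3.
  m = 1101 → c = 0100101, weight = 3.
  m = 0011 → c = 1101000, weight = 3.
  m = 1011 → c = 0101111, weight = 5.
  m = 0111 → c = 1010111, weight = 5.
  m = 1111 → c = 0010000, weight = 1.
Tally weights:
  weight 0: 1 codewords.
  weight 1: 1 codewords.
  weight 2: 1 codewords.
  weight 3: 4 codewords.
  weight 4: 5 codewords.
  weight 5: 3 codewords.
  weight 6: 1 codewords.
Minimum distance d = smallest w > 0 with A_w > 0 = 1.
Sanity: Σ A_w = 16 = 2^4 = 16 ✓.


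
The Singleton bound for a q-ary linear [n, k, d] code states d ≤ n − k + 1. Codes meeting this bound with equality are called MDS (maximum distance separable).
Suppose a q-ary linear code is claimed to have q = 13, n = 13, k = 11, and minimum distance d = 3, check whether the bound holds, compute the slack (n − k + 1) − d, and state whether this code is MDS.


Singleton RHS = n − k + 1 = 3, slack = 0, bound satisfied, MDS.

Singleton bound: d ≤ n − k + 1.
Here n = 13, k = 11, so n − k + 1 = 3.
Given d = 3, check d ≤ 3: YES.
Slack = (n − k + 1) − d = 0.
The code is MDS (slack = 0).
Description: the claimed parameters are [13, 11, 3]_13; such a code would be MDS (meets Singleton bound).


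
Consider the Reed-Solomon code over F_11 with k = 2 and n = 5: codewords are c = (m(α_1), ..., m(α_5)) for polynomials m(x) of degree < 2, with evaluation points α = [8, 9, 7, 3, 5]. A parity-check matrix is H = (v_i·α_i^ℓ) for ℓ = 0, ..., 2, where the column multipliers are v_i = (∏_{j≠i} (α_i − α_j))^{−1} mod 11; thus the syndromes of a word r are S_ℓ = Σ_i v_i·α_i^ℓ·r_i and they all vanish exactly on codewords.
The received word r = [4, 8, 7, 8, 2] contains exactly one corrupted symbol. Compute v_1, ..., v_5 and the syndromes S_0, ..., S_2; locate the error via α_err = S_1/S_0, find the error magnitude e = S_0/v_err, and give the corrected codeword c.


S = (10, 2, 7), error at position 2, error magnitude e = 7, c = [4, 1, 7, 8, 2].

Step 1: column multipliers v_i = (∏_{j≠i}(α_i − α_j))^{−1} mod 11.
  i = 1 (α = 8): (8−9)(8−7)(8−3)(8−5) = (−1)·1·5·3 = −15 ≡ 7, so v_1 = 7^{−1} = 8 (mod 11).
  i = 2 (α = 9): (9−8)(9−7)(9−3)(9−5) = 1·2·6·4 = 48 ≡ 4, so v_2 = 4^{−1} = 3 (mod 11).
  i = 3 (α = 7): (7−8)(7−9)(7−3)(7−5) = (−1)·(−2)·4·2 = 16 ≡ 5, so v_3 = 5^{−1} = 9 (mod 11).
  i = 4 (α = 3): (3−8)(3−9)(3−7)(3−5) = (−5)·(−6)·(−4)·(−2) = 240 ≡ 9, so v_4 = 9^{−1} = 5 (mod 11).
  i = 5 (α = 5): (5−8)(5−9)(5−7)(5−3) = (−3)·(−4)·(−2)·2 = −48 ≡ 7, so v_5 = 7^{−1} = 8 (mod 11).
  v = [8, 3, 9, 5, 8].
Step 2: syndromes of r = [4, 8, 7, 8, 2] (all sums mod 11).
  S_0 = Σ v_i r_i = 8·4 + 3·8 + 9·7 + 5·8 + 8·2 = 175 ≡ 10.
  S_1 = Σ v_i α_i r_i = 8·8·4 + 3·9·8 + 9·7·7 + 5·3·8 + 8·5·2 = 1113 ≡ 2.
  α_i^2 mod 11 = [9, 4, 5, 9, 3].
  S_2 = Σ v_i α_i^2 r_i = 8·9·4 + 3·4·8 + 9·5·7 + 5·9·8 + 8·3·2 = 1107 ≡ 7.
  S = (10, 2, 7) ≠ 0, so r is not a codeword (an error is present).
Step 3: locate the error. For a single error e at position i, S_ℓ = v_i·e·α_i^ℓ, so α_err = S_1/S_0.
  S_0^{−1} = 10^{−1} = 10 (mod 11), so α_err = 2·10 = 20 ≡ 9 = α_2. Error position i = 2.
  Consistency check: S_2/S_1 = 7·6 = 42 ≡ 9 = α_err ✓ (single-error assumption holds).
Step 4: error magnitude e = S_0/v_2 = S_0·∏_{j≠2}(α_2 − α_j) = 10·4 = 40 ≡ 7 (mod 11).
Step 5: correct position 2: c_2 = r_2 − e = 8 − 7 ≡ 1 (mod 11). Hence c = [4, 1, 7, 8, 2].
  Check: interpolating c through the α_i gives m(x) = 6 + 8·x (degree < 2) with m(α_i) = c_i for every i, so c is indeed a codeword.


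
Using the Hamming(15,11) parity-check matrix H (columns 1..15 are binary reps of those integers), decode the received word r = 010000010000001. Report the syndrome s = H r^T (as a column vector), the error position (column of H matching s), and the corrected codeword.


s = (0, 1, 0, 1)^T, error position = 5, corrected codeword c = 010010010000001

Compute s = H r^T mod 2 one row at a time:
  s_1 = 1 + 0 + 0 + 0 + 0 + 0 + 0 + 1 = 2 ≡ 0 (mod 2).
  s_2 = 0 + 0 + 0 + 0 + 0 + 0 + 0 + 1 = 1 ≡ 1 (mod 2).
  s_3 = 1 + 0 + 0 + 0 + 0 + 0 + 0 + 1 = 2 ≡ 0 (mod 2).
  s_4 = 0 + 0 + 0 + 0 + 0 + 0 + 0 + 1 = 1 ≡ 1 (mod 2).
s = (0, 1, 0, 1)^T — this equals column 5 of H (binary 0101), so error is at position 5.
Correct: flip bit 5 of r = 010000010000001 to get c = 010010010000001.


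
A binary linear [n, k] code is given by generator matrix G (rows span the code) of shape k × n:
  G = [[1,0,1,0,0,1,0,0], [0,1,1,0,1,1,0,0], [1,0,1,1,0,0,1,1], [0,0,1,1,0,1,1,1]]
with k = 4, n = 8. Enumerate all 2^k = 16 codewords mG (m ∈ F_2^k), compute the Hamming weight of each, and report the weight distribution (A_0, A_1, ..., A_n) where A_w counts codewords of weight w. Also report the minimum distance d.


Weight distribution: A_0 = 1, A_1 = 1, A_2 = 1, A_3 = 3, A_4 = 4, A_5 = 3, A_6 = 1, A_7 = 1, A_8 = 1. Minimum distance d = 1.

Enumerate all 2^4 = 16 messages m ∈ F_2^4.
For each, compute codeword c = mG in F_2^8, then tally its weight.
  m = 0000 → c = 00000000, weight = 0.
  m = 1000 → c = 10100100, weight = 3.
  m = 0100 → c = 01101100, weight = 4.
  m = 1100 → c = 11001000, weight = 3.
  m = 0010 → c = 10110011, weight = 5.
  m = 1010 → c = 00010111, weight = 4.
  m = 0110 → c = 11011111, weight = 7.
  m = 1110 → c = 01111011, weight = 6.
  m = 0001 → c = 00110111, weight = 5.
  m = 1001 → c = 10010011, weight = 4.
  m = 0101 → c = 01011011, weight = 5.
  m = 1101 → c = 11111111, weight = 8.
  m = 0011 → c = 10000100, weight = 2.
  m = 1011 → c = 00100000, weight = 1.
  m = 0111 → c = 11101000, weight = 4.
  m = 1111 → c = 01001100, weight = 3.
Tally weights:
  weight 0: 1 codewords.
  weight 1: 1 codewords.
  weight 2: 1 codewords.
  weight 3: 3 codewords.
  weight 4: 4 codewords.
  weight 5: 3 codewords.
  weight 6: 1 codewords.
  weight 7: 1 codewords.
  weight 8: 1 codewords.
Minimum distance d = smallest w > 0 with A_w > 0 = 1.
Sanity: Σ A_w = 16 = 2^4 = 16 ✓.


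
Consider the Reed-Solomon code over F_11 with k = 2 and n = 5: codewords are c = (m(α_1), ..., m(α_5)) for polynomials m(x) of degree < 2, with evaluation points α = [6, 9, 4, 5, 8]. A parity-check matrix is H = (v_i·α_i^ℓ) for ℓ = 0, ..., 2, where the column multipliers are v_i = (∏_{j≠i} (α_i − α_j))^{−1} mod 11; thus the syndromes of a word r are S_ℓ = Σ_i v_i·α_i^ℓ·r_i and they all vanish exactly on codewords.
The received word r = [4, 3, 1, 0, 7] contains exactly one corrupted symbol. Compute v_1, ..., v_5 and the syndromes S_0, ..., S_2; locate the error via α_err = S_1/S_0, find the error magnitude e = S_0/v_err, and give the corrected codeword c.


S = (8, 7, 2), error at position 4, error magnitude e = 3, c = [4, 3, 1, 8, 7].

Step 1: column multipliers v_i = (∏_{j≠i}(α_i − α_j))^{−1} mod 11.
  i = 1 (α = 6): (6−9)(6−4)(6−5)(6−8) = (−3)·2·1·(−2) = 12 ≡ 1, so v_1 = 1^{−1} = 1 (mod 11).
  i = 2 (α = 9): (9−6)(9−4)(9−5)(9−8) = 3·5·4·1 = 60 ≡ 5, so v_2 = 5^{−1} = 9 (mod 11).
  i = 3 (α = 4): (4−6)(4−9)(4−5)(4−8) = (−2)·(−5)·(−1)·(−4) = 40 ≡ 7, so v_3 = 7^{−1} = 8 (mod 11).
  i = 4 (α = 5): (5−6)(5−9)(5−4)(5−8) = (−1)·(−4)·1·(−3) = −12 ≡ 10, so v_4 = 10^{−1} = 10 (mod 11).
  i = 5 (α = 8): (8−6)(8−9)(8−4)(8−5) = 2·(−1)·4·3 = −24 ≡ 9, so v_5 = 9^{−1} = 5 (mod 11).
  v = [1, 9, 8, 10, 5].
Step 2: syndromes of r = [4, 3, 1, 0, 7] (all sums mod 11).
  S_0 = Σ v_i r_i = 1·4 + 9·3 + 8·1 + 10·0 + 5·7 = 74 ≡ 8.
  S_1 = Σ v_i α_i r_i = 1·6·4 + 9·9·3 + 8·4·1 + 10·5·0 + 5·8·7 = 579 ≡ 7.
  α_i^2 mod 11 = [3, 4, 5, 3, 9].
  S_2 = Σ v_i α_i^2 r_i = 1·3·4 + 9·4·3 + 8·5·1 + 10·3·0 + 5·9·7 = 475 ≡ 2.
  S = (8, 7, 2) ≠ 0, so r is not a codeword (an error is present).
Step 3: locate the error. For a single error e at position i, S_ℓ = v_i·e·α_i^ℓ, so α_err = S_1/S_0.
  S_0^{−1} = 8^{−1} = 7 (mod 11), so α_err = 7·7 = 49 ≡ 5 = α_4. Error position i = 4.
  Consistency check: S_2/S_1 = 2·8 = 16 ≡ 5 = α_err ✓ (single-error assumption holds).
Step 4: error magnitude e = S_0/v_4 = S_0·∏_{j≠4}(α_4 − α_j) = 8·10 = 80 ≡ 3 (mod 11).
Step 5: correct position 4: c_4 = r_4 − e = 0 − 3 ≡ 8 (mod 11). Hence c = [4, 3, 1, 8, 7].
  Check: interpolating c through the α_i gives m(x) = 6 + 7·x (degree < 2) with m(α_i) = c_i for every i, so c is indeed a codeword.


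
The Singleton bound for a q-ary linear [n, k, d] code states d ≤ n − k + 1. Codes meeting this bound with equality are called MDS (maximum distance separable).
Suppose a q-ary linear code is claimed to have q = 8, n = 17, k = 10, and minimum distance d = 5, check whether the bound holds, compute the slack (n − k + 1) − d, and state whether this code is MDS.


Singleton RHS = n − k + 1 = 8, slack = 3, bound satisfied, not MDS.

Singleton bound: d ≤ n − k + 1.
Here n = 17, k = 10, so n − k + 1 = 8.
Given d = 5, check d ≤ 8: YES.
Slack = (n − k + 1) − d = 3.
The code is NOT MDS (slack = 3 > 0).
Description: the claimed parameters are [17, 10, 5]_8; such a code would be non-MDS.


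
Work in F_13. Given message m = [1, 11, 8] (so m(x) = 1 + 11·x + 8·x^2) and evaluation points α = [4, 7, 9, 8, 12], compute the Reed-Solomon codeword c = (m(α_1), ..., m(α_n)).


c = [4, 2, 7, 3, 11]

Message polynomial: m(x) = 1 + 11·x + 8·x^2 (mod 13).
For each evaluation point α_i, compute m(α_i) mod 13:
  α_1 = 4: Horner steps 8 → 4 → 4, so m(4) = 4.
  α_2 = 7: Horner steps 8 → 2 → 2, so m(7) = 2.
  α_3 = 9: Horner steps 8 → 5 → 7, so m(9) = 7.
  α_4 = 8: Horner steps 8 → 10 → 3, so m(8) = 3.
  α_5 = 12: Horner steps 8 → 3 → 11, so m(12) = 11.
Codeword c = [4, 2, 7, 3, 11] ∈ F_13^5.


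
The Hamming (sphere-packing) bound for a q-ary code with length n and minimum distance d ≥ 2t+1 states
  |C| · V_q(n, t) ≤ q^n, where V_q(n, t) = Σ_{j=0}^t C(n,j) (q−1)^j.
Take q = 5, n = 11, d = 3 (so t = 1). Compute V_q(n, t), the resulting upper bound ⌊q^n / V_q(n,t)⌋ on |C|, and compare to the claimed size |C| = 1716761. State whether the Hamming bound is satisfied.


V_q(n, t) = 45, q^n = 48828125, Hamming bound = 1085069, |C| = 1716761 > bound (violated).

Step 1: Compute V_q(n, t) = Σ_{j=0}^1 C(n, j) (q−1)^j.
  j = 0: C(11,0)·(4)^0 = 1·1 = 1.
  j = 1: C(11,1)·(4)^1 = 11·4 = 44.
  V_q(n, t) = 1 + 44 = 45.
Step 2: q^n = 5^11 = 48828125.
Step 3: Hamming bound ⌊q^n / V_q(n,t)⌋ = ⌊48828125/45⌋ = 1085069.
Step 4: Compare |C| = 1716761 to 1085069: violated.
The claimed |C| lies above the Hamming bound, so no 5-ary code of length 11 with d ≥ 3 can have 1716761 codewords.


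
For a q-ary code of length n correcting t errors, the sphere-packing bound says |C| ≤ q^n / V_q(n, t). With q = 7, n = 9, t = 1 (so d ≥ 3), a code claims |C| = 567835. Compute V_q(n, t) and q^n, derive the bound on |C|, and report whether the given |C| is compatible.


V_q(n, t) = 55, q^n = 40353607, Hamming bound = 733701, |C| = 567835 ≤ bound (satisfied).

Step 1: Compute V_q(n, t) = Σ_{j=0}^1 C(n, j) (q−1)^j.
  j = 0: C(9,0)·(6)^0 = 1·1 = 1.
  j = 1: C(9,1)·(6)^1 = 9·6 = 54.
  V_q(n, t) = 1 + 54 = 55.
Step 2: q^n = 7^9 = 40353607.
Step 3: Hamming bound ⌊q^n / V_q(n,t)⌋ = ⌊40353607/55⌋ = 733701.
Step 4: Compare |C| = 567835 to 733701: satisfied.
The claimed |C| lies below the Hamming bound.


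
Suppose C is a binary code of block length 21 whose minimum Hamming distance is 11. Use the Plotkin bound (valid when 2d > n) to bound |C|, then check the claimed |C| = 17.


Plotkin bound M ≤ 22; given |C| = 17 ≤ bound (satisfied).

Check applicability: 2d = 22, n = 21.
2d − n = 1 > 0, so Plotkin applies.
Compute d/(2d−n) = 11/1 ≈ 11.0000.
⌊d/(2d−n)⌋ = 11.
Plotkin bound: M ≤ 2·11 = 22.
Given |C| = 17, check: satisfied.
This |C| is below the Plotkin bound.


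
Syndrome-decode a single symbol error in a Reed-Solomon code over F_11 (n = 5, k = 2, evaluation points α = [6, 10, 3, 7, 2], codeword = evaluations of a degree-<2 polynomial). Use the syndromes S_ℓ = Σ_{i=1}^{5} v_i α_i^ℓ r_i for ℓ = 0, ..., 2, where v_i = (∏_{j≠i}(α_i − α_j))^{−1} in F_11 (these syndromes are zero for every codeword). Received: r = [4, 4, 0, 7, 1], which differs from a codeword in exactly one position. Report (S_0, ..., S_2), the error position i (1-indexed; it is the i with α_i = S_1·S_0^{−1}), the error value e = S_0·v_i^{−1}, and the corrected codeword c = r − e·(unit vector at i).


S = (10, 5, 8), error at position 1, error magnitude e = 7, c = [8, 4, 0, 7, 1].

Step 1: column multipliers v_i = (∏_{j≠i}(α_i − α_j))^{−1} mod 11.
  i = 1 (α = 6): (6−10)(6−3)(6−7)(6−2) = (−4)·3·(−1)·4 = 48 ≡ 4, so v_1 = 4^{−1} = 3 (mod 11).
  i = 2 (α = 10): (10−6)(10−3)(10−7)(10−2) = 4·7·3·8 = 672 ≡ 1, so v_2 = 1^{−1} = 1 (mod 11).
  i = 3 (α = 3): (3−6)(3−10)(3−7)(3−2) = (−3)·(−7)·(−4)·1 = −84 ≡ 4, so v_3 = 4^{−1} = 3 (mod 11).
  i = 4 (α = 7): (7−6)(7−10)(7−3)(7−2) = 1·(−3)·4·5 = −60 ≡ 6, so v_4 = 6^{−1} = 2 (mod 11).
  i = 5 (α = 2): (2−6)(2−10)(2−3)(2−7) = (−4)·(−8)·(−1)·(−5) = 160 ≡ 6, so v_5 = 6^{−1} = 2 (mod 11).
  v = [3, 1, 3, 2, 2].
Step 2: syndromes of r = [4, 4, 0, 7, 1] (all sums mod 11).
  S_0 = Σ v_i r_i = 3·4 + 1·4 + 3·0 + 2·7 + 2·1 = 32 ≡ 10.
  S_1 = Σ v_i α_i r_i = 3·6·4 + 1·10·4 + 3·3·0 + 2·7·7 + 2·2·1 = 214 ≡ 5.
  α_i^2 mod 11 = [3, 1, 9, 5, 4].
  S_2 = Σ v_i α_i^2 r_i = 3·3·4 + 1·1·4 + 3·9·0 + 2·5·7 + 2·4·1 = 118 ≡ 8.
  S = (10, 5, 8) ≠ 0, so r is not a codeword (an error is present).
Step 3: locate the error. For a single error e at position i, S_ℓ = v_i·e·α_i^ℓ, so α_err = S_1/S_0.
  S_0^{−1} = 10^{−1} = 10 (mod 11), so α_err = 5·10 = 50 ≡ 6 = α_1. Error position i = 1.
  Consistency check: S_2/S_1 = 8·9 = 72 ≡ 6 = α_err ✓ (single-error assumption holds).
Step 4: error magnitude e = S_0/v_1 = S_0·∏_{j≠1}(α_1 − α_j) = 10·4 = 40 ≡ 7 (mod 11).
Step 5: correct position 1: c_1 = r_1 − e = 4 − 7 ≡ 8 (mod 11). Hence c = [8, 4, 0, 7, 1].
  Check: interpolating c through the α_i gives m(x) = 3 + 10·x (degree < 2) with m(α_i) = c_i for every i, so c is indeed a codeword.
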